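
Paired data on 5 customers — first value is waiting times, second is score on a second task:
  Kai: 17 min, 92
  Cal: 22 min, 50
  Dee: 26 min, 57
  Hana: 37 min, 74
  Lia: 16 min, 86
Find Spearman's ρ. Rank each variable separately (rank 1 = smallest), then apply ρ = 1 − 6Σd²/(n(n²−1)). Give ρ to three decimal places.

-0.500

Ranks of variable 1: 2, 3, 4, 5, 1
Ranks of variable 2: 5, 1, 2, 3, 4
d = r₁ − r₂: -3, 2, 2, 2, -3
d²: 9, 4, 4, 4, 9; Σd² = 30
ρ = 1 − 6·30/(5·24) = 1 − 180/120 = -0.500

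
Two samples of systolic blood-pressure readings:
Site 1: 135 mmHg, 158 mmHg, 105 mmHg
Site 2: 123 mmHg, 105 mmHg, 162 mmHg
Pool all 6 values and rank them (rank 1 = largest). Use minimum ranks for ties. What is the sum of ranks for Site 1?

10

Sorted (descending): 162, 158, 135, 123, 105, 105
The 2 values of 105 occupy positions 5–6 → each gets rank 5.
Site 1 values → pooled ranks: 135→3, 158→2, 105→5
Rank sum = 3 + 2 + 5 = 10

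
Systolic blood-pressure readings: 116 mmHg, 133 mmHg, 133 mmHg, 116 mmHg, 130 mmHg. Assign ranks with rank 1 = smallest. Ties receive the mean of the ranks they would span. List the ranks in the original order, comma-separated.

Sorted (ascending): 116, 116, 130, 133, 133
The 2 values of 116 occupy positions 1–2 → average rank (1+2)/2 = 1.5.
The 2 values of 133 occupy positions 4–5 → average rank (4+5)/2 = 4.5.

1.5, 4.5, 4.5, 1.5, 3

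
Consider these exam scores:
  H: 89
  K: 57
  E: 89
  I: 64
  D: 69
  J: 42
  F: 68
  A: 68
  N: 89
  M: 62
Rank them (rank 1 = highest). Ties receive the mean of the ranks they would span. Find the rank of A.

5.5

Sorted (descending): 89, 89, 89, 69, 68, 68, 64, 62, 57, 42
The 3 values of 89 occupy positions 1–3 → average rank 2.
The 2 values of 68 occupy positions 5–6 → average rank (5+6)/2 = 5.5.
A has value 68 → rank 5.5.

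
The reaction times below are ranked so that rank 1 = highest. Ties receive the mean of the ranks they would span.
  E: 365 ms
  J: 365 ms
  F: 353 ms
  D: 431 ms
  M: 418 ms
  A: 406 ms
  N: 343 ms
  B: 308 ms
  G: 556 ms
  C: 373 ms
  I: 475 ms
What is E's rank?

Sorted (descending): 556, 475, 431, 418, 406, 373, 365, 365, 353, 343, 308
The 2 values of 365 occupy positions 7–8 → average rank (7+8)/2 = 7.5.
E has value 365 ms → rank 7.5.

7.5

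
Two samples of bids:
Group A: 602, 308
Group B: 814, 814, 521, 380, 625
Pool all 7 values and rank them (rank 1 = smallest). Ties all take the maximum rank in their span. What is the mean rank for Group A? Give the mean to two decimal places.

2.50

Sorted (ascending): 308, 380, 521, 602, 625, 814, 814
The 2 values of 814 occupy positions 6–7 → each gets rank 7.
Group A values → pooled ranks: 602→4, 308→1
Mean rank = (4 + 1) / 2 = 2.50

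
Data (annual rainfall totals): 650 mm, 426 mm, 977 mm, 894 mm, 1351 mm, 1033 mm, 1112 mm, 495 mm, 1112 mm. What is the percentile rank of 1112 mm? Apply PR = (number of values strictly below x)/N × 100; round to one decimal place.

N = 9.
Strictly below 1112: 6. Equal to 1112: 2.
PR = 6/9 × 100 = 66.7

66.7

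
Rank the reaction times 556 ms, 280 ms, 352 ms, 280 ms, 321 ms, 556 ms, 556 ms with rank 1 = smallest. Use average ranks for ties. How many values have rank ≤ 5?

Sorted (ascending): 280, 280, 321, 352, 556, 556, 556
The 2 values of 280 occupy positions 1–2 → average rank (1+2)/2 = 1.5.
The 3 values of 556 occupy positions 5–7 → average rank 6.
Ranks ≤ 5: {1.5, 1.5, 3, 4} → 4 values.

4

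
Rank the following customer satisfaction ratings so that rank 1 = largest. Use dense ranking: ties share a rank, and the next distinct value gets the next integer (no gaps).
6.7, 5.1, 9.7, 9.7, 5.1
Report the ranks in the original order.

2, 3, 1, 1, 3

Sorted (descending): 9.7, 9.7, 6.7, 5.1, 5.1
The 2 values of 9.7 share dense rank 1.
The 2 values of 5.1 share dense rank 3.
Remaining distinct values take the next consecutive integers.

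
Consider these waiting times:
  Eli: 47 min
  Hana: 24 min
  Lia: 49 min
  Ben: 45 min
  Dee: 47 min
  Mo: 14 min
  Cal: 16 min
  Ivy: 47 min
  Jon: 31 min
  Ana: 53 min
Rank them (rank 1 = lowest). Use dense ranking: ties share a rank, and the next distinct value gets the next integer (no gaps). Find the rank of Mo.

Sorted (ascending): 14, 16, 24, 31, 45, 47, 47, 47, 49, 53
The 3 values of 47 share dense rank 6.
Remaining distinct values take the next consecutive integers.
Mo has value 14 min → rank 1.

1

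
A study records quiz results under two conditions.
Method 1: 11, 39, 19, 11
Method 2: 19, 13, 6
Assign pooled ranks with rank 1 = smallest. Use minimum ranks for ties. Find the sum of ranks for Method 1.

16

Sorted (ascending): 6, 11, 11, 13, 19, 19, 39
The 2 values of 11 occupy positions 2–3 → each gets rank 2.
The 2 values of 19 occupy positions 5–6 → each gets rank 5.
Method 1 values → pooled ranks: 11→2, 39→7, 19→5, 11→2
Rank sum = 2 + 7 + 5 + 2 = 16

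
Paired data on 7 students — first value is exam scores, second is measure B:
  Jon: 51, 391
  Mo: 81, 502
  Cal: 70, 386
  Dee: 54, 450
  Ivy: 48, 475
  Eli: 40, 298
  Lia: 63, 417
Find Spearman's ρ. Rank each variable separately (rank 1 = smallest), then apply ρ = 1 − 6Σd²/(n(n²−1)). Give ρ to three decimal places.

Ranks of variable 1: 3, 7, 6, 4, 2, 1, 5
Ranks of variable 2: 3, 7, 2, 5, 6, 1, 4
d = r₁ − r₂: 0, 0, 4, -1, -4, 0, 1
d²: 0, 0, 16, 1, 16, 0, 1; Σd² = 34
ρ = 1 − 6·34/(7·48) = 1 − 204/336 = 0.393

0.393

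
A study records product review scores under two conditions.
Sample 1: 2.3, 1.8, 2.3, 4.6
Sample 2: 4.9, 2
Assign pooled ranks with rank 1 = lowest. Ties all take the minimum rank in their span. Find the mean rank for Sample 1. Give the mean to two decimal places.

Sorted (ascending): 1.8, 2, 2.3, 2.3, 4.6, 4.9
The 2 values of 2.3 occupy positions 3–4 → each gets rank 3.
Sample 1 values → pooled ranks: 2.3→3, 1.8→1, 2.3→3, 4.6→5
Mean rank = (3 + 1 + 3 + 5) / 4 = 3.00

3.00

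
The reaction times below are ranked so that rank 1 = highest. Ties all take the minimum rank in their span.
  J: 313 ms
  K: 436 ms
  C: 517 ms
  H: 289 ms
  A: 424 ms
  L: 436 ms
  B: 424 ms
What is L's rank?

2

Sorted (descending): 517, 436, 436, 424, 424, 313, 289
The 2 values of 436 occupy positions 2–3 → each gets rank 2.
The 2 values of 424 occupy positions 4–5 → each gets rank 4.
L has value 436 ms → rank 2.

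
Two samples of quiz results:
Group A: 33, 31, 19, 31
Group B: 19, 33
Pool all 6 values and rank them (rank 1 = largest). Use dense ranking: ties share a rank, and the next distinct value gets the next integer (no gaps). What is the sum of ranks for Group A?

8

Sorted (descending): 33, 33, 31, 31, 19, 19
The 2 values of 33 share dense rank 1.
The 2 values of 31 share dense rank 2.
The 2 values of 19 share dense rank 3.
Group A values → pooled ranks: 33→1, 31→2, 19→3, 31→2
Rank sum = 1 + 2 + 3 + 2 = 8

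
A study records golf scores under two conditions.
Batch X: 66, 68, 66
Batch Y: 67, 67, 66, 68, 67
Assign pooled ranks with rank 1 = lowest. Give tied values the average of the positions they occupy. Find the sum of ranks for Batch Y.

24.5

Sorted (ascending): 66, 66, 66, 67, 67, 67, 68, 68
The 3 values of 66 occupy positions 1–3 → average rank 2.
The 3 values of 67 occupy positions 4–6 → average rank 5.
The 2 values of 68 occupy positions 7–8 → average rank (7+8)/2 = 7.5.
Batch Y values → pooled ranks: 67→5, 67→5, 66→2, 68→7.5, 67→5
Rank sum = 5 + 5 + 2 + 7.5 + 5 = 24.5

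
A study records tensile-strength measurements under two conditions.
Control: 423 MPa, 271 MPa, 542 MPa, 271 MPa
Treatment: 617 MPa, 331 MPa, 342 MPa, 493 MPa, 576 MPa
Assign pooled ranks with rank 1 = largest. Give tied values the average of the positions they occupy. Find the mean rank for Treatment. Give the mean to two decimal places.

4.00

Sorted (descending): 617, 576, 542, 493, 423, 342, 331, 271, 271
The 2 values of 271 occupy positions 8–9 → average rank (8+9)/2 = 8.5.
Treatment values → pooled ranks: 617→1, 331→7, 342→6, 493→4, 576→2
Mean rank = (1 + 7 + 6 + 4 + 2) / 5 = 4.00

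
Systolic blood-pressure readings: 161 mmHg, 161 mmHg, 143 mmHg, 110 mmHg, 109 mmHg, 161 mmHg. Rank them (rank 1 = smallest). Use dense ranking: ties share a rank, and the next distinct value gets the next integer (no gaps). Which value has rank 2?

Sorted (ascending): 109, 110, 143, 161, 161, 161
The 3 values of 161 share dense rank 4.
Remaining distinct values take the next consecutive integers.
Rank 2 → value 110.

110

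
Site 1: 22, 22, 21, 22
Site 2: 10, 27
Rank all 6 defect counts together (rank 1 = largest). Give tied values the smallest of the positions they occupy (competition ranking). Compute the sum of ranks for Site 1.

Sorted (descending): 27, 22, 22, 22, 21, 10
The 3 values of 22 occupy positions 2–4 → each gets rank 2.
Site 1 values → pooled ranks: 22→2, 22→2, 21→5, 22→2
Rank sum = 2 + 2 + 5 + 2 = 11

11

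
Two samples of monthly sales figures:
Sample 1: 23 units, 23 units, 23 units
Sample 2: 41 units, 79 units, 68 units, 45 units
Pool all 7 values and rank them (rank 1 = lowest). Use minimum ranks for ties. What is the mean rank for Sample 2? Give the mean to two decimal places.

5.50

Sorted (ascending): 23, 23, 23, 41, 45, 68, 79
The 3 values of 23 occupy positions 1–3 → each gets rank 1.
Sample 2 values → pooled ranks: 41→4, 79→7, 68→6, 45→5
Mean rank = (4 + 7 + 6 + 5) / 4 = 5.50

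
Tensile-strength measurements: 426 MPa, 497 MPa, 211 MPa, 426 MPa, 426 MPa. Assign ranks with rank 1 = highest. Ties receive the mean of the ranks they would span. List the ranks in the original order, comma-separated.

3, 1, 5, 3, 3

Sorted (descending): 497, 426, 426, 426, 211
The 3 values of 426 occupy positions 2–4 → average rank 3.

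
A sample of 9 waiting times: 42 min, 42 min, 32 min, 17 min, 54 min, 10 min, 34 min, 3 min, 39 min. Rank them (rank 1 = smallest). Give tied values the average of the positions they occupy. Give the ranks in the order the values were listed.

7.5, 7.5, 4, 3, 9, 2, 5, 1, 6

Sorted (ascending): 3, 10, 17, 32, 34, 39, 42, 42, 54
The 2 values of 42 occupy positions 7–8 → average rank (7+8)/2 = 7.5.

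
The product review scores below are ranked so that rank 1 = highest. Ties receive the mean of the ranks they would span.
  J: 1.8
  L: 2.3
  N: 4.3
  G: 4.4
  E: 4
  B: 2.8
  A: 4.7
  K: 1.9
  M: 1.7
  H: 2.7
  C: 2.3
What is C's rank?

7.5

Sorted (descending): 4.7, 4.4, 4.3, 4, 2.8, 2.7, 2.3, 2.3, 1.9, 1.8, 1.7
The 2 values of 2.3 occupy positions 7–8 → average rank (7+8)/2 = 7.5.
C has value 2.3 → rank 7.5.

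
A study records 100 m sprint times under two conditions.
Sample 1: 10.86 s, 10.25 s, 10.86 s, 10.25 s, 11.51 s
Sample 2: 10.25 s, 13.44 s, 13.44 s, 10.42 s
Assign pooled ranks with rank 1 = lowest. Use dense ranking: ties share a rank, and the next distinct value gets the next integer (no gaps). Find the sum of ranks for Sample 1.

Sorted (ascending): 10.25, 10.25, 10.25, 10.42, 10.86, 10.86, 11.51, 13.44, 13.44
The 3 values of 10.25 share dense rank 1.
The 2 values of 10.86 share dense rank 3.
The 2 values of 13.44 share dense rank 5.
Remaining distinct values take the next consecutive integers.
Sample 1 values → pooled ranks: 10.86→3, 10.25→1, 10.86→3, 10.25→1, 11.51→4
Rank sum = 3 + 1 + 3 + 1 + 4 = 12

12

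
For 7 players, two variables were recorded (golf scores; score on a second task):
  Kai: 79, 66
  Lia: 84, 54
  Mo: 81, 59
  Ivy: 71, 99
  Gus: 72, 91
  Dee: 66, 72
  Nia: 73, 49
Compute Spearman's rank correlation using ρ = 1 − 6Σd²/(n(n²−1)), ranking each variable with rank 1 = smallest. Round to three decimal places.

Ranks of variable 1: 5, 7, 6, 2, 3, 1, 4
Ranks of variable 2: 4, 2, 3, 7, 6, 5, 1
d = r₁ − r₂: 1, 5, 3, -5, -3, -4, 3
d²: 1, 25, 9, 25, 9, 16, 9; Σd² = 94
ρ = 1 − 6·94/(7·48) = 1 − 564/336 = -0.679

-0.679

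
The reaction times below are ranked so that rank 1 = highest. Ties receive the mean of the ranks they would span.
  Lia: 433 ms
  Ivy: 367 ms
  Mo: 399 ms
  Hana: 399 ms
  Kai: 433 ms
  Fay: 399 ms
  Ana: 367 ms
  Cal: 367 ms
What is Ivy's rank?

7

Sorted (descending): 433, 433, 399, 399, 399, 367, 367, 367
The 2 values of 433 occupy positions 1–2 → average rank (1+2)/2 = 1.5.
The 3 values of 399 occupy positions 3–5 → average rank 4.
The 3 values of 367 occupy positions 6–8 → average rank 7.
Ivy has value 367 ms → rank 7.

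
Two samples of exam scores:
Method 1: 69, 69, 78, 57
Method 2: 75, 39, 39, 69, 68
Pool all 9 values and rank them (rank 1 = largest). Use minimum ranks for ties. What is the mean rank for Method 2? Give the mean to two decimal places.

5.40

Sorted (descending): 78, 75, 69, 69, 69, 68, 57, 39, 39
The 3 values of 69 occupy positions 3–5 → each gets rank 3.
The 2 values of 39 occupy positions 8–9 → each gets rank 8.
Method 2 values → pooled ranks: 75→2, 39→8, 39→8, 69→3, 68→6
Mean rank = (2 + 8 + 8 + 3 + 6) / 5 = 5.40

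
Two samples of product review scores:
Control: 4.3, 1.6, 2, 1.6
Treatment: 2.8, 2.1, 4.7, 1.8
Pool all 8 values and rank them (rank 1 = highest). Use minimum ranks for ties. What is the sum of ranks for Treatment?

Sorted (descending): 4.7, 4.3, 2.8, 2.1, 2, 1.8, 1.6, 1.6
The 2 values of 1.6 occupy positions 7–8 → each gets rank 7.
Treatment values → pooled ranks: 2.8→3, 2.1→4, 4.7→1, 1.8→6
Rank sum = 3 + 4 + 1 + 6 = 14

14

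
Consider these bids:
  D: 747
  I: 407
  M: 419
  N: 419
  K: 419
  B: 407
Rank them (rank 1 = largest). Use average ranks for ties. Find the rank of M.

Sorted (descending): 747, 419, 419, 419, 407, 407
The 3 values of 419 occupy positions 2–4 → average rank 3.
The 2 values of 407 occupy positions 5–6 → average rank (5+6)/2 = 5.5.
M has value 419 → rank 3.

3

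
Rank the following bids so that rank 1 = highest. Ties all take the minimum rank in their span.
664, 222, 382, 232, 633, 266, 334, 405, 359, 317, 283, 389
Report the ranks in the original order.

Sorted (descending): 664, 633, 405, 389, 382, 359, 334, 317, 283, 266, 232, 222
No ties — each value takes its position as its rank.

1, 12, 5, 11, 2, 10, 7, 3, 6, 8, 9, 4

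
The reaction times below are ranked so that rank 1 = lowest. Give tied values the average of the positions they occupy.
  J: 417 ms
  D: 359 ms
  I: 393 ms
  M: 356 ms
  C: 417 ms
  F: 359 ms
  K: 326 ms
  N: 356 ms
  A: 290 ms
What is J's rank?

Sorted (ascending): 290, 326, 356, 356, 359, 359, 393, 417, 417
The 2 values of 356 occupy positions 3–4 → average rank (3+4)/2 = 3.5.
The 2 values of 359 occupy positions 5–6 → average rank (5+6)/2 = 5.5.
The 2 values of 417 occupy positions 8–9 → average rank (8+9)/2 = 8.5.
J has value 417 ms → rank 8.5.

8.5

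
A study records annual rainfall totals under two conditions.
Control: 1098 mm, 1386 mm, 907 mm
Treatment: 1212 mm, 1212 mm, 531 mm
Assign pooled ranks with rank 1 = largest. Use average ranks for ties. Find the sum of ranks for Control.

10

Sorted (descending): 1386, 1212, 1212, 1098, 907, 531
The 2 values of 1212 occupy positions 2–3 → average rank (2+3)/2 = 2.5.
Control values → pooled ranks: 1098→4, 1386→1, 907→5
Rank sum = 4 + 1 + 5 = 10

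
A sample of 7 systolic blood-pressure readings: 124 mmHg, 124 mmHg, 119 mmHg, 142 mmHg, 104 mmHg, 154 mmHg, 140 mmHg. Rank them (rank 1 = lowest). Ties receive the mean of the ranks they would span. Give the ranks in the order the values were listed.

3.5, 3.5, 2, 6, 1, 7, 5

Sorted (ascending): 104, 119, 124, 124, 140, 142, 154
The 2 values of 124 occupy positions 3–4 → average rank (3+4)/2 = 3.5.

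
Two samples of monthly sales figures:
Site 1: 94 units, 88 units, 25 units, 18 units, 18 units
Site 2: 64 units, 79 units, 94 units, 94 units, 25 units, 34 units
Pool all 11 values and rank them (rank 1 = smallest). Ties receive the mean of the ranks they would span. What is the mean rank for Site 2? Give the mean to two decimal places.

Sorted (ascending): 18, 18, 25, 25, 34, 64, 79, 88, 94, 94, 94
The 2 values of 18 occupy positions 1–2 → average rank (1+2)/2 = 1.5.
The 2 values of 25 occupy positions 3–4 → average rank (3+4)/2 = 3.5.
The 3 values of 94 occupy positions 9–11 → average rank 10.
Site 2 values → pooled ranks: 64→6, 79→7, 94→10, 94→10, 25→3.5, 34→5
Mean rank = (6 + 7 + 10 + 10 + 3.5 + 5) / 6 = 6.92

6.92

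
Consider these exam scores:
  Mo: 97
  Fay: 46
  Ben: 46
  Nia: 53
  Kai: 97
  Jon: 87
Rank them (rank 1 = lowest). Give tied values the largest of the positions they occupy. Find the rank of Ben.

2

Sorted (ascending): 46, 46, 53, 87, 97, 97
The 2 values of 46 occupy positions 1–2 → each gets rank 2.
The 2 values of 97 occupy positions 5–6 → each gets rank 6.
Ben has value 46 → rank 2.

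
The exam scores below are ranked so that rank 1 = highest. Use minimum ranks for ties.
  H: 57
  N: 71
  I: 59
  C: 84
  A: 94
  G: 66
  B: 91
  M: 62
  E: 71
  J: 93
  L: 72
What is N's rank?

6

Sorted (descending): 94, 93, 91, 84, 72, 71, 71, 66, 62, 59, 57
The 2 values of 71 occupy positions 6–7 → each gets rank 6.
N has value 71 → rank 6.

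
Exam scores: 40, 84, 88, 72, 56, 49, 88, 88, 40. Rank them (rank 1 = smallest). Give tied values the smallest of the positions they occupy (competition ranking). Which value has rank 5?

72

Sorted (ascending): 40, 40, 49, 56, 72, 84, 88, 88, 88
The 2 values of 40 occupy positions 1–2 → each gets rank 1.
The 3 values of 88 occupy positions 7–9 → each gets rank 7.
Rank 5 → value 72.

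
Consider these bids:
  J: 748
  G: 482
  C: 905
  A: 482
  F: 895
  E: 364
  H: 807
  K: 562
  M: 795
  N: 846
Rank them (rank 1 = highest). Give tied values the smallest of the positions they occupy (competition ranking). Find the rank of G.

Sorted (descending): 905, 895, 846, 807, 795, 748, 562, 482, 482, 364
The 2 values of 482 occupy positions 8–9 → each gets rank 8.
G has value 482 → rank 8.

8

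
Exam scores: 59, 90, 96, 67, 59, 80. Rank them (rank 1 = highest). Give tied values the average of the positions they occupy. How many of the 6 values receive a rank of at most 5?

4

Sorted (descending): 96, 90, 80, 67, 59, 59
The 2 values of 59 occupy positions 5–6 → average rank (5+6)/2 = 5.5.
Ranks ≤ 5: {1, 2, 3, 4} → 4 values.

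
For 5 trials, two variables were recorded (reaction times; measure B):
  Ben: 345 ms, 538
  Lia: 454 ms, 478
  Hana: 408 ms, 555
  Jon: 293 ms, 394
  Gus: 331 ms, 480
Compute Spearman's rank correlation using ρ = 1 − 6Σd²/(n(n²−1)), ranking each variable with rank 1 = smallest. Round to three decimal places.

Ranks of variable 1: 3, 5, 4, 1, 2
Ranks of variable 2: 4, 2, 5, 1, 3
d = r₁ − r₂: -1, 3, -1, 0, -1
d²: 1, 9, 1, 0, 1; Σd² = 12
ρ = 1 − 6·12/(5·24) = 1 − 72/120 = 0.400

0.400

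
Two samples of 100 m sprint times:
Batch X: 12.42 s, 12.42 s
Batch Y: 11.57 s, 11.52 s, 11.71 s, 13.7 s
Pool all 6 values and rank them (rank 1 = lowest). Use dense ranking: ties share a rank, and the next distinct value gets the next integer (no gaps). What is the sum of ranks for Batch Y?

Sorted (ascending): 11.52, 11.57, 11.71, 12.42, 12.42, 13.7
The 2 values of 12.42 share dense rank 4.
Remaining distinct values take the next consecutive integers.
Batch Y values → pooled ranks: 11.57→2, 11.52→1, 11.71→3, 13.7→5
Rank sum = 2 + 1 + 3 + 5 = 11

11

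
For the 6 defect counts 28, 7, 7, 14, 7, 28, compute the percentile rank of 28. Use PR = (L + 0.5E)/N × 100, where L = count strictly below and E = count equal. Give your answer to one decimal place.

83.3

N = 6.
Strictly below 28: 4. Equal to 28: 2.
PR = (4 + 0.5·2)/6 × 100 = 83.3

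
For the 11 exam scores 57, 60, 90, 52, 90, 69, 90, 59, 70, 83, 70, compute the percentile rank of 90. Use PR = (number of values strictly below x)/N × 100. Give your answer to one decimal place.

N = 11.
Strictly below 90: 8. Equal to 90: 3.
PR = 8/11 × 100 = 72.7

72.7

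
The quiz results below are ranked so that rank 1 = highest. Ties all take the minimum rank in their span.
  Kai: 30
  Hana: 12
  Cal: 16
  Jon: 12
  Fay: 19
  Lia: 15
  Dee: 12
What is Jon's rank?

Sorted (descending): 30, 19, 16, 15, 12, 12, 12
The 3 values of 12 occupy positions 5–7 → each gets rank 5.
Jon has value 12 → rank 5.

5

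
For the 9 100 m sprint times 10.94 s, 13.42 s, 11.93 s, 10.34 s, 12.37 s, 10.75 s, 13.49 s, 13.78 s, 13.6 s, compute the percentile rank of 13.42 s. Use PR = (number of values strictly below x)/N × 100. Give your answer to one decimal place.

N = 9.
Strictly below 13.42: 5. Equal to 13.42: 1.
PR = 5/9 × 100 = 55.6

55.6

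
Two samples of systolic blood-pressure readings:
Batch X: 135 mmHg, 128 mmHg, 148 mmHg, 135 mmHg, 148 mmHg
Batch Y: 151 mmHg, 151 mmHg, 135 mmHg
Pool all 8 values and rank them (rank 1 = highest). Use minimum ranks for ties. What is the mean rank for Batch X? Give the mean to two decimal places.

Sorted (descending): 151, 151, 148, 148, 135, 135, 135, 128
The 2 values of 151 occupy positions 1–2 → each gets rank 1.
The 2 values of 148 occupy positions 3–4 → each gets rank 3.
The 3 values of 135 occupy positions 5–7 → each gets rank 5.
Batch X values → pooled ranks: 135→5, 128→8, 148→3, 135→5, 148→3
Mean rank = (5 + 8 + 3 + 5 + 3) / 5 = 4.80

4.80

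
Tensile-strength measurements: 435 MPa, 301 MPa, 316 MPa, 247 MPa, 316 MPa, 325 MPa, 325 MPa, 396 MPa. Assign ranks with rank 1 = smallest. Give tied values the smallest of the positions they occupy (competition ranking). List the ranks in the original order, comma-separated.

Sorted (ascending): 247, 301, 316, 316, 325, 325, 396, 435
The 2 values of 316 occupy positions 3–4 → each gets rank 3.
The 2 values of 325 occupy positions 5–6 → each gets rank 5.

8, 2, 3, 1, 3, 5, 5, 7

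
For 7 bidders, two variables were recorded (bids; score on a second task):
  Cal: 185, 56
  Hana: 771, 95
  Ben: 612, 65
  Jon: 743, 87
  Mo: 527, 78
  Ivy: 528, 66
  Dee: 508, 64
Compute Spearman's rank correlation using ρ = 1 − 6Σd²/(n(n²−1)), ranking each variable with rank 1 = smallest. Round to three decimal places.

Ranks of variable 1: 1, 7, 5, 6, 3, 4, 2
Ranks of variable 2: 1, 7, 3, 6, 5, 4, 2
d = r₁ − r₂: 0, 0, 2, 0, -2, 0, 0
d²: 0, 0, 4, 0, 4, 0, 0; Σd² = 8
ρ = 1 − 6·8/(7·48) = 1 − 48/336 = 0.857

0.857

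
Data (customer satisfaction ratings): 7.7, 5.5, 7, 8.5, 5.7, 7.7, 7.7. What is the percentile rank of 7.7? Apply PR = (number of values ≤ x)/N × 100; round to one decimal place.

85.7

N = 7.
Strictly below 7.7: 3. Equal to 7.7: 3.
PR = 6/7 × 100 = 85.7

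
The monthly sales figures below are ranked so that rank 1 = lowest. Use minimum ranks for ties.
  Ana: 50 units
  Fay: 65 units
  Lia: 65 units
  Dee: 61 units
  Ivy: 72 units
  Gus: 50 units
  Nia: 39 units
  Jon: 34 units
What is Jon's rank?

1

Sorted (ascending): 34, 39, 50, 50, 61, 65, 65, 72
The 2 values of 50 occupy positions 3–4 → each gets rank 3.
The 2 values of 65 occupy positions 6–7 → each gets rank 6.
Jon has value 34 units → rank 1.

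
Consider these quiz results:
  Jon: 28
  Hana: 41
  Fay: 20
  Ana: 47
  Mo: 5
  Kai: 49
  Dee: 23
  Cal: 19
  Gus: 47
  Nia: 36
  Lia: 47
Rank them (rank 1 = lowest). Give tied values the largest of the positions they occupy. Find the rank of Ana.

Sorted (ascending): 5, 19, 20, 23, 28, 36, 41, 47, 47, 47, 49
The 3 values of 47 occupy positions 8–10 → each gets rank 10.
Ana has value 47 → rank 10.

10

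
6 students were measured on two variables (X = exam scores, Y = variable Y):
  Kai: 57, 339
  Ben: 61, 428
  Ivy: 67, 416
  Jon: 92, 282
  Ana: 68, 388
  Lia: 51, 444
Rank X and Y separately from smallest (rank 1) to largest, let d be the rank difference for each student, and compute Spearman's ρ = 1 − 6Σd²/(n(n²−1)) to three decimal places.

-0.657

Ranks of variable 1: 2, 3, 4, 6, 5, 1
Ranks of variable 2: 2, 5, 4, 1, 3, 6
d = r₁ − r₂: 0, -2, 0, 5, 2, -5
d²: 0, 4, 0, 25, 4, 25; Σd² = 58
ρ = 1 − 6·58/(6·35) = 1 − 348/210 = -0.657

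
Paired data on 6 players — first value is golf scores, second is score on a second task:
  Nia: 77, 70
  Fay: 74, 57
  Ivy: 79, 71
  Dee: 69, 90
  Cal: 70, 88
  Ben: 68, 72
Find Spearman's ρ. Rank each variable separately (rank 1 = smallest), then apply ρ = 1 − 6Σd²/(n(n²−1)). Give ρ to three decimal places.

Ranks of variable 1: 5, 4, 6, 2, 3, 1
Ranks of variable 2: 2, 1, 3, 6, 5, 4
d = r₁ − r₂: 3, 3, 3, -4, -2, -3
d²: 9, 9, 9, 16, 4, 9; Σd² = 56
ρ = 1 − 6·56/(6·35) = 1 − 336/210 = -0.600

-0.600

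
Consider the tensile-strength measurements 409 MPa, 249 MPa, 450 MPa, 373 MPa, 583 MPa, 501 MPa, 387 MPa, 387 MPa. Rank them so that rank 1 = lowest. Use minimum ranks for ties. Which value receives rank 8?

583

Sorted (ascending): 249, 373, 387, 387, 409, 450, 501, 583
The 2 values of 387 occupy positions 3–4 → each gets rank 3.
Rank 8 → value 583.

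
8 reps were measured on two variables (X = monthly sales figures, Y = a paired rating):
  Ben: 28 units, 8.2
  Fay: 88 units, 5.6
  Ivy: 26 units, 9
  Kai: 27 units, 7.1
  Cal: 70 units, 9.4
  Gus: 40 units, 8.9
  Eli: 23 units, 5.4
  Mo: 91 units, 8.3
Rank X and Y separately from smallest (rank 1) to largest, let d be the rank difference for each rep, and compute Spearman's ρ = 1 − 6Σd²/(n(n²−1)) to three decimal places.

0.238

Ranks of variable 1: 4, 7, 2, 3, 6, 5, 1, 8
Ranks of variable 2: 4, 2, 7, 3, 8, 6, 1, 5
d = r₁ − r₂: 0, 5, -5, 0, -2, -1, 0, 3
d²: 0, 25, 25, 0, 4, 1, 0, 9; Σd² = 64
ρ = 1 − 6·64/(8·63) = 1 − 384/504 = 0.238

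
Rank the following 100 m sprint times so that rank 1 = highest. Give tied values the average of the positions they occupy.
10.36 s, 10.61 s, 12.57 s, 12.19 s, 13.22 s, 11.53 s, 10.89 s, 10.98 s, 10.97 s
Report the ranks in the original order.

9, 8, 2, 3, 1, 4, 7, 5, 6

Sorted (descending): 13.22, 12.57, 12.19, 11.53, 10.98, 10.97, 10.89, 10.61, 10.36
No ties — each value takes its position as its rank.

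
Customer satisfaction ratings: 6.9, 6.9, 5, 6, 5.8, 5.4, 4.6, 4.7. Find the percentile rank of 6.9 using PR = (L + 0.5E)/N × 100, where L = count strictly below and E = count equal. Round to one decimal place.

N = 8.
Strictly below 6.9: 6. Equal to 6.9: 2.
PR = (6 + 0.5·2)/8 × 100 = 87.5

87.5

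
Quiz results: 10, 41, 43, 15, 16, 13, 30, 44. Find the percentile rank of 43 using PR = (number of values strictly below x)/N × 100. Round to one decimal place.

75.0

N = 8.
Strictly below 43: 6. Equal to 43: 1.
PR = 6/8 × 100 = 75.0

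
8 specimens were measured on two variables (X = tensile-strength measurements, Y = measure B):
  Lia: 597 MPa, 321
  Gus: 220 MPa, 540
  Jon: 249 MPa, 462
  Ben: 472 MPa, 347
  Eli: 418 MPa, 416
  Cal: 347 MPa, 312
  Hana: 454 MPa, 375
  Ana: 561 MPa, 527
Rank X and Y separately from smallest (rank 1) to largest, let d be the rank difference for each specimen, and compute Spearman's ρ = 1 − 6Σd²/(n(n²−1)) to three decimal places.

Ranks of variable 1: 8, 1, 2, 6, 4, 3, 5, 7
Ranks of variable 2: 2, 8, 6, 3, 5, 1, 4, 7
d = r₁ − r₂: 6, -7, -4, 3, -1, 2, 1, 0
d²: 36, 49, 16, 9, 1, 4, 1, 0; Σd² = 116
ρ = 1 − 6·116/(8·63) = 1 − 696/504 = -0.381

-0.381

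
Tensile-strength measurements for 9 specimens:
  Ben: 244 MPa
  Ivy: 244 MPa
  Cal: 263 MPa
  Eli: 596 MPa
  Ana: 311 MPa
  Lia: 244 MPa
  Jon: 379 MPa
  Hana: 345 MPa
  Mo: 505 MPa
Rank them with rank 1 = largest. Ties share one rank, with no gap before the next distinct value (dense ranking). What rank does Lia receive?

Sorted (descending): 596, 505, 379, 345, 311, 263, 244, 244, 244
The 3 values of 244 share dense rank 7.
Remaining distinct values take the next consecutive integers.
Lia has value 244 MPa → rank 7.

7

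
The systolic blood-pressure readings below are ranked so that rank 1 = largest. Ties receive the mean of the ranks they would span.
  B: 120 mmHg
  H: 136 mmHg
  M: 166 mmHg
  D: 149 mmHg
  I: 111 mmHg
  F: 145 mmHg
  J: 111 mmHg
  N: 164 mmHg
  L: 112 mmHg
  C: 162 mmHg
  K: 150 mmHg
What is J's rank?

10.5

Sorted (descending): 166, 164, 162, 150, 149, 145, 136, 120, 112, 111, 111
The 2 values of 111 occupy positions 10–11 → average rank (10+11)/2 = 10.5.
J has value 111 mmHg → rank 10.5.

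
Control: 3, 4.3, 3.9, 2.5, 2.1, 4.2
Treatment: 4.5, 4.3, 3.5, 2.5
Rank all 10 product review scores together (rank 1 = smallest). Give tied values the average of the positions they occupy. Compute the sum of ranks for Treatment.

Sorted (ascending): 2.1, 2.5, 2.5, 3, 3.5, 3.9, 4.2, 4.3, 4.3, 4.5
The 2 values of 2.5 occupy positions 2–3 → average rank (2+3)/2 = 2.5.
The 2 values of 4.3 occupy positions 8–9 → average rank (8+9)/2 = 8.5.
Treatment values → pooled ranks: 4.5→10, 4.3→8.5, 3.5→5, 2.5→2.5
Rank sum = 10 + 8.5 + 5 + 2.5 = 26

26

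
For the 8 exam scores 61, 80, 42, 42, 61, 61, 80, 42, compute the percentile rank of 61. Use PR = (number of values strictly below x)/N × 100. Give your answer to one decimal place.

37.5

N = 8.
Strictly below 61: 3. Equal to 61: 3.
PR = 3/8 × 100 = 37.5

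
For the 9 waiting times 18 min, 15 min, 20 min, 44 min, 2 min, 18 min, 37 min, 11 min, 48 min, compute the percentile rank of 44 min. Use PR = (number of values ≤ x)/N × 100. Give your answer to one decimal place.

N = 9.
Strictly below 44: 7. Equal to 44: 1.
PR = 8/9 × 100 = 88.9

88.9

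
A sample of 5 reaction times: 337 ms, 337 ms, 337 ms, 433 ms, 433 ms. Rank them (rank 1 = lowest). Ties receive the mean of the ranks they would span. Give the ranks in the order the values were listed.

2, 2, 2, 4.5, 4.5

Sorted (ascending): 337, 337, 337, 433, 433
The 3 values of 337 occupy positions 1–3 → average rank 2.
The 2 values of 433 occupy positions 4–5 → average rank (4+5)/2 = 4.5.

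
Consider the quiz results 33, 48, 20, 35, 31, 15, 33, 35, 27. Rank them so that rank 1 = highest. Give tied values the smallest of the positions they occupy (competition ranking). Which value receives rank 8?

Sorted (descending): 48, 35, 35, 33, 33, 31, 27, 20, 15
The 2 values of 35 occupy positions 2–3 → each gets rank 2.
The 2 values of 33 occupy positions 4–5 → each gets rank 4.
Rank 8 → value 20.

20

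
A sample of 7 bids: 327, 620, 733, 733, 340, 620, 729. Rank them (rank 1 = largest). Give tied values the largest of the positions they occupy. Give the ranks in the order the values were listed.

7, 5, 2, 2, 6, 5, 3

Sorted (descending): 733, 733, 729, 620, 620, 340, 327
The 2 values of 733 occupy positions 1–2 → each gets rank 2.
The 2 values of 620 occupy positions 4–5 → each gets rank 5.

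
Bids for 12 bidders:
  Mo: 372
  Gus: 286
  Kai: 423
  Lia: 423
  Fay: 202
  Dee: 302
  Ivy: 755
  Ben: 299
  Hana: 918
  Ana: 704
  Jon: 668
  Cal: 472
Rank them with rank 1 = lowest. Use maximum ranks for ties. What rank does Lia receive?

7

Sorted (ascending): 202, 286, 299, 302, 372, 423, 423, 472, 668, 704, 755, 918
The 2 values of 423 occupy positions 6–7 → each gets rank 7.
Lia has value 423 → rank 7.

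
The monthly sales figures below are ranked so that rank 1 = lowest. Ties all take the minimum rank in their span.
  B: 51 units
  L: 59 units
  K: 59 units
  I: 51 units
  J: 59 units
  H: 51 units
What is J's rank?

4

Sorted (ascending): 51, 51, 51, 59, 59, 59
The 3 values of 51 occupy positions 1–3 → each gets rank 1.
The 3 values of 59 occupy positions 4–6 → each gets rank 4.
J has value 59 units → rank 4.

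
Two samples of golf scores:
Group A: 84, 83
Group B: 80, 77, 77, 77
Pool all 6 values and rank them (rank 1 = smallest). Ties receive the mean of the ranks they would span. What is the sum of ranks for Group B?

Sorted (ascending): 77, 77, 77, 80, 83, 84
The 3 values of 77 occupy positions 1–3 → average rank 2.
Group B values → pooled ranks: 80→4, 77→2, 77→2, 77→2
Rank sum = 4 + 2 + 2 + 2 = 10

10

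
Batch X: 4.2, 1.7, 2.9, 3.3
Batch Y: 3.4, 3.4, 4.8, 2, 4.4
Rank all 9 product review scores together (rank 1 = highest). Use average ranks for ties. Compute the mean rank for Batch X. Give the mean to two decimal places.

Sorted (descending): 4.8, 4.4, 4.2, 3.4, 3.4, 3.3, 2.9, 2, 1.7
The 2 values of 3.4 occupy positions 4–5 → average rank (4+5)/2 = 4.5.
Batch X values → pooled ranks: 4.2→3, 1.7→9, 2.9→7, 3.3→6
Mean rank = (3 + 9 + 7 + 6) / 4 = 6.25

6.25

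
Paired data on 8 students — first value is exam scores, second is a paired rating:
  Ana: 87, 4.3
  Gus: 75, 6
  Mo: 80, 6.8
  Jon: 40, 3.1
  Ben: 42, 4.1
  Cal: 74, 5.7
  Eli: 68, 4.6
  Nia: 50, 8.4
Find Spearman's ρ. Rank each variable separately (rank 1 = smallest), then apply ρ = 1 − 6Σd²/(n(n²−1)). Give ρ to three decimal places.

Ranks of variable 1: 8, 6, 7, 1, 2, 5, 4, 3
Ranks of variable 2: 3, 6, 7, 1, 2, 5, 4, 8
d = r₁ − r₂: 5, 0, 0, 0, 0, 0, 0, -5
d²: 25, 0, 0, 0, 0, 0, 0, 25; Σd² = 50
ρ = 1 − 6·50/(8·63) = 1 − 300/504 = 0.405

0.405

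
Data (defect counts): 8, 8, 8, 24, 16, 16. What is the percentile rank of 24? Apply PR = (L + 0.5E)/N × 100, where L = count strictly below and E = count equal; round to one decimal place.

91.7

N = 6.
Strictly below 24: 5. Equal to 24: 1.
PR = (5 + 0.5·1)/6 × 100 = 91.7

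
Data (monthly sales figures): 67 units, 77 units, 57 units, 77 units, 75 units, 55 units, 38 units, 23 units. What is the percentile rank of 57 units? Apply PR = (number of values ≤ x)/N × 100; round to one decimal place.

N = 8.
Strictly below 57: 3. Equal to 57: 1.
PR = 4/8 × 100 = 50.0

50.0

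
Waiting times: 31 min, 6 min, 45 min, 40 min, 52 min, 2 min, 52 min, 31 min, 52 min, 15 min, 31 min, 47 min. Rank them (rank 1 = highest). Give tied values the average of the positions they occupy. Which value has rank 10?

Sorted (descending): 52, 52, 52, 47, 45, 40, 31, 31, 31, 15, 6, 2
The 3 values of 52 occupy positions 1–3 → average rank 2.
The 3 values of 31 occupy positions 7–9 → average rank 8.
Rank 10 → value 15.

15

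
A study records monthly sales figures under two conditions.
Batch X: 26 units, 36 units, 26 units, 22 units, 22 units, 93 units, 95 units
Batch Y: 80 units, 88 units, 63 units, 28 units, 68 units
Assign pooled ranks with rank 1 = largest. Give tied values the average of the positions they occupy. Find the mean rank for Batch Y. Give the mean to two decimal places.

Sorted (descending): 95, 93, 88, 80, 68, 63, 36, 28, 26, 26, 22, 22
The 2 values of 26 occupy positions 9–10 → average rank (9+10)/2 = 9.5.
The 2 values of 22 occupy positions 11–12 → average rank (11+12)/2 = 11.5.
Batch Y values → pooled ranks: 80→4, 88→3, 63→6, 28→8, 68→5
Mean rank = (4 + 3 + 6 + 8 + 5) / 5 = 5.20

5.20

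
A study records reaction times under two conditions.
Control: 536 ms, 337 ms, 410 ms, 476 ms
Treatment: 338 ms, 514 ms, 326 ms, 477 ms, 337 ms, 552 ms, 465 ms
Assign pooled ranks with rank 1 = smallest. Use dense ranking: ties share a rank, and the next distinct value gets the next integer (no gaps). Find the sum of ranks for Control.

Sorted (ascending): 326, 337, 337, 338, 410, 465, 476, 477, 514, 536, 552
The 2 values of 337 share dense rank 2.
Remaining distinct values take the next consecutive integers.
Control values → pooled ranks: 536→9, 337→2, 410→4, 476→6
Rank sum = 9 + 2 + 4 + 6 = 21

21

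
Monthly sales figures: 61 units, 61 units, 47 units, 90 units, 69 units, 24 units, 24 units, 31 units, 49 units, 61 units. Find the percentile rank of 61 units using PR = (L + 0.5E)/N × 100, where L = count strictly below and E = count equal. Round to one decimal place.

N = 10.
Strictly below 61: 5. Equal to 61: 3.
PR = (5 + 0.5·3)/10 × 100 = 65.0

65.0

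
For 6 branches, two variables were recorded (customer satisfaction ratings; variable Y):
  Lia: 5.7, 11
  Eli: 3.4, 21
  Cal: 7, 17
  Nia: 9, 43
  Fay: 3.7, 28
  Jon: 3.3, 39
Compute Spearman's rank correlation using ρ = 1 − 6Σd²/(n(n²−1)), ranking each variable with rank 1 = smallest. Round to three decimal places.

Ranks of variable 1: 4, 2, 5, 6, 3, 1
Ranks of variable 2: 1, 3, 2, 6, 4, 5
d = r₁ − r₂: 3, -1, 3, 0, -1, -4
d²: 9, 1, 9, 0, 1, 16; Σd² = 36
ρ = 1 − 6·36/(6·35) = 1 − 216/210 = -0.029

-0.029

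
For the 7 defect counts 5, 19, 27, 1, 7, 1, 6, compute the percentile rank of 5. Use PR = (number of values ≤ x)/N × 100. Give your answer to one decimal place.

42.9

N = 7.
Strictly below 5: 2. Equal to 5: 1.
PR = 3/7 × 100 = 42.9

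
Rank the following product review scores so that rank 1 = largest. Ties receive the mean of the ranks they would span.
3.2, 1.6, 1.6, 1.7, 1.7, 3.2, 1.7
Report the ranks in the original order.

1.5, 6.5, 6.5, 4, 4, 1.5, 4

Sorted (descending): 3.2, 3.2, 1.7, 1.7, 1.7, 1.6, 1.6
The 2 values of 3.2 occupy positions 1–2 → average rank (1+2)/2 = 1.5.
The 3 values of 1.7 occupy positions 3–5 → average rank 4.
The 2 values of 1.6 occupy positions 6–7 → average rank (6+7)/2 = 6.5.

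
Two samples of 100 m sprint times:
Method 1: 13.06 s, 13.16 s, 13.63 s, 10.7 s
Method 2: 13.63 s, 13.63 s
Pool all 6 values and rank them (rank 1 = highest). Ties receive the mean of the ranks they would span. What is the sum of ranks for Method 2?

Sorted (descending): 13.63, 13.63, 13.63, 13.16, 13.06, 10.7
The 3 values of 13.63 occupy positions 1–3 → average rank 2.
Method 2 values → pooled ranks: 13.63→2, 13.63→2
Rank sum = 2 + 2 = 4

4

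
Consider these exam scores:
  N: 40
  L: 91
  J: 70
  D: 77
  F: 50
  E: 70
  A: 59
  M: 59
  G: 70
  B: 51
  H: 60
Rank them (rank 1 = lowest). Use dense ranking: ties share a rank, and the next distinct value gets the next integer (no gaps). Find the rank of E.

6

Sorted (ascending): 40, 50, 51, 59, 59, 60, 70, 70, 70, 77, 91
The 2 values of 59 share dense rank 4.
The 3 values of 70 share dense rank 6.
Remaining distinct values take the next consecutive integers.
E has value 70 → rank 6.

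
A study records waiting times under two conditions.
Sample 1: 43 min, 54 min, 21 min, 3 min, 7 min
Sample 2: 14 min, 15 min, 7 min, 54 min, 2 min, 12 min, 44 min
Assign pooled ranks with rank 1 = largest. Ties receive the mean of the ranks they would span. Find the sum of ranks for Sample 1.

Sorted (descending): 54, 54, 44, 43, 21, 15, 14, 12, 7, 7, 3, 2
The 2 values of 54 occupy positions 1–2 → average rank (1+2)/2 = 1.5.
The 2 values of 7 occupy positions 9–10 → average rank (9+10)/2 = 9.5.
Sample 1 values → pooled ranks: 43→4, 54→1.5, 21→5, 3→11, 7→9.5
Rank sum = 4 + 1.5 + 5 + 11 + 9.5 = 31

31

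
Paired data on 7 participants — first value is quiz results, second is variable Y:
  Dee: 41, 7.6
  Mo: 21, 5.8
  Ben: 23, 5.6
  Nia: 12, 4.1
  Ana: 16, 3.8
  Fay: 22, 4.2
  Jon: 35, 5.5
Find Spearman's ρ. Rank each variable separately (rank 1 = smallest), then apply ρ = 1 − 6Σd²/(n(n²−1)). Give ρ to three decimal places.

Ranks of variable 1: 7, 3, 5, 1, 2, 4, 6
Ranks of variable 2: 7, 6, 5, 2, 1, 3, 4
d = r₁ − r₂: 0, -3, 0, -1, 1, 1, 2
d²: 0, 9, 0, 1, 1, 1, 4; Σd² = 16
ρ = 1 − 6·16/(7·48) = 1 − 96/336 = 0.714

0.714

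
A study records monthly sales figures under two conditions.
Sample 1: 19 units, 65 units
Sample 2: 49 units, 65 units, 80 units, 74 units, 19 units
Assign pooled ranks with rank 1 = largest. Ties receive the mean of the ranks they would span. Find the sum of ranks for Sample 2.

18

Sorted (descending): 80, 74, 65, 65, 49, 19, 19
The 2 values of 65 occupy positions 3–4 → average rank (3+4)/2 = 3.5.
The 2 values of 19 occupy positions 6–7 → average rank (6+7)/2 = 6.5.
Sample 2 values → pooled ranks: 49→5, 65→3.5, 80→1, 74→2, 19→6.5
Rank sum = 5 + 3.5 + 1 + 2 + 6.5 = 18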